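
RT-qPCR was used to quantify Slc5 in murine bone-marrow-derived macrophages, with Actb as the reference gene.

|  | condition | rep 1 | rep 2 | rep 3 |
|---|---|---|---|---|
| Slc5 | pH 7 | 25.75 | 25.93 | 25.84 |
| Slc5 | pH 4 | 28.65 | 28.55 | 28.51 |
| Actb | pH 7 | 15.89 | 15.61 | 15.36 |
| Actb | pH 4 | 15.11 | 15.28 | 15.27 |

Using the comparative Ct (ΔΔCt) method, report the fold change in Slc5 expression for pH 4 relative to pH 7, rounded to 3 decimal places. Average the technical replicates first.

0.114

Mean Ct: Slc5 pH 7 25.840; Slc5 pH 4 28.570; Actb pH 7 15.620; Actb pH 4 15.220
ΔCt(pH 7) = 25.840 − 15.620 = 10.220
ΔCt(pH 4) = 28.570 − 15.220 = 13.350
ΔΔCt = 13.350 − 10.220 = 3.130
Fold change = 2^(−3.130) = 0.1142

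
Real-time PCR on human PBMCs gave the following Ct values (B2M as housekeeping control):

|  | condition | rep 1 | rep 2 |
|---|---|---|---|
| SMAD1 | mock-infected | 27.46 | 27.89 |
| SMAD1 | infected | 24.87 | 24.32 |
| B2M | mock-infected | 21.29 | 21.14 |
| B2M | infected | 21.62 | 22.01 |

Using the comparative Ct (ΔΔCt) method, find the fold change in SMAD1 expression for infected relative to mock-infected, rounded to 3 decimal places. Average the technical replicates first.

Mean Ct: SMAD1 mock-infected 27.675; SMAD1 infected 24.595; B2M mock-infected 21.215; B2M infected 21.815
ΔCt(mock-infected) = 27.675 − 21.215 = 6.460
ΔCt(infected) = 24.595 − 21.815 = 2.780
ΔΔCt = 2.780 − 6.460 = -3.680
Fold change = 2^(−(-3.680)) = 2^3.680 = 12.8171

12.817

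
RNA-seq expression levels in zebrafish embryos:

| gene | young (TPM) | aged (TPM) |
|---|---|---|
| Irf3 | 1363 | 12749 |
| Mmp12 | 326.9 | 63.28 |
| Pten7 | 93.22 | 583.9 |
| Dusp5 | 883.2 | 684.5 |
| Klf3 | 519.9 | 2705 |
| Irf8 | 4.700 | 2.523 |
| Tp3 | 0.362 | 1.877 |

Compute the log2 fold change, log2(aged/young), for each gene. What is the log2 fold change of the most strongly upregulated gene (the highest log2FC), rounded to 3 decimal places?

3.226

log2(12749/1363) = 3.226  (Irf3)
log2(63.28/326.9) = -2.369  (Mmp12)
log2(583.9/93.22) = 2.647  (Pten7)
log2(684.5/883.2) = -0.368  (Dusp5)
log2(2705/519.9) = 2.379  (Klf3)
log2(2.523/4.700) = -0.898  (Irf8)
log2(1.877/0.362) = 2.374  (Tp3)
Irf3 is most strongly upregulated.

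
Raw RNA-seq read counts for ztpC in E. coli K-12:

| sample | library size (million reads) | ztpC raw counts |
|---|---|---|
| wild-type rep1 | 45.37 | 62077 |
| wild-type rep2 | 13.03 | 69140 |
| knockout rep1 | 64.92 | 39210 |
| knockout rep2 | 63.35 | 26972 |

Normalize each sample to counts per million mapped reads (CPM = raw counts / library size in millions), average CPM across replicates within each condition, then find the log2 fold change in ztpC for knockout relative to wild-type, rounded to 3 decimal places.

CPM(wild-type rep1) = 62077 / 45.37 = 1368.2389
CPM(wild-type rep2) = 69140 / 13.03 = 5306.2164
CPM(knockout rep1) = 39210 / 64.92 = 603.9741
CPM(knockout rep2) = 26972 / 63.35 = 425.7616
mean CPM(wild-type) = 3337.2277; mean CPM(knockout) = 514.8679
Fold change = 514.8679 / 3337.2277 = 0.15428
log2(0.15428) = -2.6964

-2.696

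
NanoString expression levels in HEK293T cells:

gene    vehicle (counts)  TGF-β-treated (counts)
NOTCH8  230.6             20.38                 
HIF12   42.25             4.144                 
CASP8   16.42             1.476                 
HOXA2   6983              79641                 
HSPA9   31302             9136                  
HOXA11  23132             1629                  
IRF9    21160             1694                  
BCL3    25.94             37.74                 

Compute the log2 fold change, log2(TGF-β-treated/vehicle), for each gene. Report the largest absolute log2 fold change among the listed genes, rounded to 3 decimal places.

log2(20.38/230.6) = -3.500  (NOTCH8)
log2(4.144/42.25) = -3.350  (HIF12)
log2(1.476/16.42) = -3.476  (CASP8)
log2(79641/6983) = 3.512  (HOXA2)
log2(9136/31302) = -1.777  (HSPA9)
log2(1629/23132) = -3.828  (HOXA11)
log2(1694/21160) = -3.643  (IRF9)
log2(37.74/25.94) = 0.541  (BCL3)
The largest magnitude belongs to HOXA11.

3.828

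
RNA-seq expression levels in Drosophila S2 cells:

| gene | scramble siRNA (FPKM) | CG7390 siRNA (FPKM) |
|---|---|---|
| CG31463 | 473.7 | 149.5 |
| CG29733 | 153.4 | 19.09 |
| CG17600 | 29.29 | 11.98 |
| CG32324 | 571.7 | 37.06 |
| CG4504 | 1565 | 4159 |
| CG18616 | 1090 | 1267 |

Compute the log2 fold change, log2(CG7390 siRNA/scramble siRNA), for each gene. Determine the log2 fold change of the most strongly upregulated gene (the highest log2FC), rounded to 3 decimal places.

log2(149.5/473.7) = -1.664  (CG31463)
log2(19.09/153.4) = -3.006  (CG29733)
log2(11.98/29.29) = -1.290  (CG17600)
log2(37.06/571.7) = -3.947  (CG32324)
log2(4159/1565) = 1.410  (CG4504)
log2(1267/1090) = 0.217  (CG18616)
CG4504 is most strongly upregulated.

1.410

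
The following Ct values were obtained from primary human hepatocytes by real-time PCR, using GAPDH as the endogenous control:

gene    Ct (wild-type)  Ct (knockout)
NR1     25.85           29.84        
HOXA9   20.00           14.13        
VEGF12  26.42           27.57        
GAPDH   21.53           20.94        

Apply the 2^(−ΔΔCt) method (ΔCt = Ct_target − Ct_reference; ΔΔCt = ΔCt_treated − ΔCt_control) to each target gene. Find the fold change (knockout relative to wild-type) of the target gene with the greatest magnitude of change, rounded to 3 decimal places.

38.854

NR1: ΔΔCt = (29.84−20.94) − (25.85−21.53) = 8.90 − 4.32 = 4.58; fold change = 2^-4.58 = 0.042
HOXA9: ΔΔCt = (14.13−20.94) − (20.00−21.53) = -6.81 − (-1.53) = -5.28; fold change = 2^5.28 = 38.854
VEGF12: ΔΔCt = (27.57−20.94) − (26.42−21.53) = 6.63 − 4.89 = 1.74; fold change = 2^-1.74 = 0.299
HOXA9 has the largest |ΔΔCt| = 5.28.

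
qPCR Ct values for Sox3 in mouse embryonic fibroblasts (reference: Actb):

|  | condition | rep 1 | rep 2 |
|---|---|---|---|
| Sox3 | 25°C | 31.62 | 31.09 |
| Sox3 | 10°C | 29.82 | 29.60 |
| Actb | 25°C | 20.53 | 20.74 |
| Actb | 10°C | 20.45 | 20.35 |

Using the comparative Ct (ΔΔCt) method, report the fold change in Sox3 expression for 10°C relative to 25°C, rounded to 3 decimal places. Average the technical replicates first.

Mean Ct: Sox3 25°C 31.355; Sox3 10°C 29.710; Actb 25°C 20.635; Actb 10°C 20.400
ΔCt(25°C) = 31.355 − 20.635 = 10.720
ΔCt(10°C) = 29.710 − 20.400 = 9.310
ΔΔCt = 9.310 − 10.720 = -1.410
Fold change = 2^(−(-1.410)) = 2^1.410 = 2.6574

2.657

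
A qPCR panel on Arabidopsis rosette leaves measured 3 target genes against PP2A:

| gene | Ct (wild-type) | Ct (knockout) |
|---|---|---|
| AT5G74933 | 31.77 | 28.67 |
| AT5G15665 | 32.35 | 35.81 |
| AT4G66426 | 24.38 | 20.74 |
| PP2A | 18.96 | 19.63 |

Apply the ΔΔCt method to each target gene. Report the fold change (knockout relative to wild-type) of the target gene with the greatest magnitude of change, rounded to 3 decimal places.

19.835

AT5G74933: ΔΔCt = (28.67−19.63) − (31.77−18.96) = 9.04 − 12.81 = -3.77; fold change = 2^3.77 = 13.642
AT5G15665: ΔΔCt = (35.81−19.63) − (32.35−18.96) = 16.18 − 13.39 = 2.79; fold change = 2^-2.79 = 0.145
AT4G66426: ΔΔCt = (20.74−19.63) − (24.38−18.96) = 1.11 − 5.42 = -4.31; fold change = 2^4.31 = 19.835
AT4G66426 has the largest |ΔΔCt| = 4.31.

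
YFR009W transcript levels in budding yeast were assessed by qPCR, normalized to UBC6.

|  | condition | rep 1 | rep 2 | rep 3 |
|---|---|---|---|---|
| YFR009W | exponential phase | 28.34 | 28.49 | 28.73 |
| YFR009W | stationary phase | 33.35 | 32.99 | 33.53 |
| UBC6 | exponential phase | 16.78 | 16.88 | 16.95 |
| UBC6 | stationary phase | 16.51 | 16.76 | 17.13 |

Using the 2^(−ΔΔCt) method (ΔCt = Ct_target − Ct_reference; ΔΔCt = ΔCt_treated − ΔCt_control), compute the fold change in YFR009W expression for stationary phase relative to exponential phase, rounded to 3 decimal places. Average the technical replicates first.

Mean Ct: YFR009W exponential phase 28.520; YFR009W stationary phase 33.290; UBC6 exponential phase 16.870; UBC6 stationary phase 16.800
ΔCt(exponential phase) = 28.520 − 16.870 = 11.650
ΔCt(stationary phase) = 33.290 − 16.800 = 16.490
ΔΔCt = 16.490 − 11.650 = 4.840
Fold change = 2^(−4.840) = 0.0349

0.035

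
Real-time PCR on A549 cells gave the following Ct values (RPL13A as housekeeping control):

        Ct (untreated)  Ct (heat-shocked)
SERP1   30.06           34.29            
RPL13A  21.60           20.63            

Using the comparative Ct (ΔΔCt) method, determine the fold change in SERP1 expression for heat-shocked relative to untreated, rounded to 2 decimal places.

ΔCt(untreated) = 30.060 − 21.600 = 8.460
ΔCt(heat-shocked) = 34.290 − 20.630 = 13.660
ΔΔCt = 13.660 − 8.460 = 5.200
Fold change = 2^(−5.200) = 0.027

0.03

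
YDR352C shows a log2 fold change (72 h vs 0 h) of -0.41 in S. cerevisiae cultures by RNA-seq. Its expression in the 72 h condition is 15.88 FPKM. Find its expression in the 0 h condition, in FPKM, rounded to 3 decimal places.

Fold change = 2^(-0.41) = 0.7526
0 h expression = 15.88 / 0.7526 = 21.100

21.100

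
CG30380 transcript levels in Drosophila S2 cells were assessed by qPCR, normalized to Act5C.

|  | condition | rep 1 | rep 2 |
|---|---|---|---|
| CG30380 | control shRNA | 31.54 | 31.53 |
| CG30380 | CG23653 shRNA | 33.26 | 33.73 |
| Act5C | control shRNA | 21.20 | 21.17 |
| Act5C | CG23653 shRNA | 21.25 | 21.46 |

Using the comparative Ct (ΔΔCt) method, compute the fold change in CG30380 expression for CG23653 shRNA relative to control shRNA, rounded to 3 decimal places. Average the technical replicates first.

0.289

Mean Ct: CG30380 control shRNA 31.535; CG30380 CG23653 shRNA 33.495; Act5C control shRNA 21.185; Act5C CG23653 shRNA 21.355
ΔCt(control shRNA) = 31.535 − 21.185 = 10.350
ΔCt(CG23653 shRNA) = 33.495 − 21.355 = 12.140
ΔΔCt = 12.140 − 10.350 = 1.790
Fold change = 2^(−1.790) = 0.2892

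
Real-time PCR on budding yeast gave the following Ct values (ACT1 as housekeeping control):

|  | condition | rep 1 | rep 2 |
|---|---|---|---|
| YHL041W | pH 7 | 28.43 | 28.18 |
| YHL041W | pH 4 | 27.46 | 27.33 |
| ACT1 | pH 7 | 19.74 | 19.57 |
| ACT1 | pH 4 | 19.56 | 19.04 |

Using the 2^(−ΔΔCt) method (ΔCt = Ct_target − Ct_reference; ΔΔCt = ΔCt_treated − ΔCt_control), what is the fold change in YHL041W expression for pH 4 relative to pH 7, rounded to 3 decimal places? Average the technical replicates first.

Mean Ct: YHL041W pH 7 28.305; YHL041W pH 4 27.395; ACT1 pH 7 19.655; ACT1 pH 4 19.300
ΔCt(pH 7) = 28.305 − 19.655 = 8.650
ΔCt(pH 4) = 27.395 − 19.300 = 8.095
ΔΔCt = 8.095 − 8.650 = -0.555
Fold change = 2^(−(-0.555)) = 2^0.555 = 1.4692

1.469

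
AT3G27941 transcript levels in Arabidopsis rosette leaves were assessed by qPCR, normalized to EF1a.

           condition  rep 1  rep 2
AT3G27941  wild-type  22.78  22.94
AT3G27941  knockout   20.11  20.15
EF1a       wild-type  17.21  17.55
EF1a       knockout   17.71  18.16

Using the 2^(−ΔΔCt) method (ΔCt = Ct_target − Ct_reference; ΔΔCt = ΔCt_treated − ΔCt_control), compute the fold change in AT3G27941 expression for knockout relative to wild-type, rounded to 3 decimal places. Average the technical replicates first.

9.747

Mean Ct: AT3G27941 wild-type 22.860; AT3G27941 knockout 20.130; EF1a wild-type 17.380; EF1a knockout 17.935
ΔCt(wild-type) = 22.860 − 17.380 = 5.480
ΔCt(knockout) = 20.130 − 17.935 = 2.195
ΔΔCt = 2.195 − 5.480 = -3.285
Fold change = 2^(−(-3.285)) = 2^3.285 = 9.7473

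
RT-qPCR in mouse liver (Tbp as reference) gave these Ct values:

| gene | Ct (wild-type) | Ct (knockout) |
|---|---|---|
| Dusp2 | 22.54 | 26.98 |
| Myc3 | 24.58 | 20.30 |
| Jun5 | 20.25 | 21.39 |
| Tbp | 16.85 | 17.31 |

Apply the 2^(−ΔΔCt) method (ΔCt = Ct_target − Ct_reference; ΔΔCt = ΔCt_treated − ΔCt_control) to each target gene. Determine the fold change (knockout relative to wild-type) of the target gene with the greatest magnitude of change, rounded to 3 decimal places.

Dusp2: ΔΔCt = (26.98−17.31) − (22.54−16.85) = 9.67 − 5.69 = 3.98; fold change = 2^-3.98 = 0.063
Myc3: ΔΔCt = (20.30−17.31) − (24.58−16.85) = 2.99 − 7.73 = -4.74; fold change = 2^4.74 = 26.723
Jun5: ΔΔCt = (21.39−17.31) − (20.25−16.85) = 4.08 − 3.40 = 0.68; fold change = 2^-0.68 = 0.624
Myc3 has the largest |ΔΔCt| = 4.74.

26.723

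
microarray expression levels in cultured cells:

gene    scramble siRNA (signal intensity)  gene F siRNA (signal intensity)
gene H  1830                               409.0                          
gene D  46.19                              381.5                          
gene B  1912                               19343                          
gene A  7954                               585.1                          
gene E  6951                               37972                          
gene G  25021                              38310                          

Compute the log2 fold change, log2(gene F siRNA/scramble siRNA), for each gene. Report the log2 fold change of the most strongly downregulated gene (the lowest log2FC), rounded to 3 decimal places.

log2(409.0/1830) = -2.162  (gene H)
log2(381.5/46.19) = 3.046  (gene D)
log2(19343/1912) = 3.339  (gene B)
log2(585.1/7954) = -3.765  (gene A)
log2(37972/6951) = 2.450  (gene E)
log2(38310/25021) = 0.615  (gene G)
gene A is most strongly downregulated.

-3.765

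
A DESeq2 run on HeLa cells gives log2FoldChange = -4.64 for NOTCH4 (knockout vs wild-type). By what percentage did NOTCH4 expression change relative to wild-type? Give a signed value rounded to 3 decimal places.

Fold change = 2^(-4.64) = 0.0401
Percent change = (FC − 1) × 100% = (0.0401 − 1) × 100 = -95.989%

-95.989%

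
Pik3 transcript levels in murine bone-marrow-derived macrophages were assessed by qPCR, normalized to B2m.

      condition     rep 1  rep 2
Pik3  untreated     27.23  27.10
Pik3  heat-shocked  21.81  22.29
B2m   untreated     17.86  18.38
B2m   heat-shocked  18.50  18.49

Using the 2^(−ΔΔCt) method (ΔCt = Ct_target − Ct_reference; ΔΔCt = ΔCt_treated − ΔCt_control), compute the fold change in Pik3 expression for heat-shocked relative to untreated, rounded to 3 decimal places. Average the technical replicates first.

Mean Ct: Pik3 untreated 27.165; Pik3 heat-shocked 22.050; B2m untreated 18.120; B2m heat-shocked 18.495
ΔCt(untreated) = 27.165 − 18.120 = 9.045
ΔCt(heat-shocked) = 22.050 − 18.495 = 3.555
ΔΔCt = 3.555 − 9.045 = -5.490
Fold change = 2^(−(-5.490)) = 2^5.490 = 44.9422

44.942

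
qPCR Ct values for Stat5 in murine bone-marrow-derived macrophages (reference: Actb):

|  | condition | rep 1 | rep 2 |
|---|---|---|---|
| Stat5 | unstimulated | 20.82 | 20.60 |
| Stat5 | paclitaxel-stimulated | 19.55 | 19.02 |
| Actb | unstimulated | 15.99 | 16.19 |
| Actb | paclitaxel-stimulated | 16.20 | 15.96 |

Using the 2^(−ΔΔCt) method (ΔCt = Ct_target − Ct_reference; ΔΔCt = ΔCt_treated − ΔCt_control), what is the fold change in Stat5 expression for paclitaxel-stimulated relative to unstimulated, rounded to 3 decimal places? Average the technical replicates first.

Mean Ct: Stat5 unstimulated 20.710; Stat5 paclitaxel-stimulated 19.285; Actb unstimulated 16.090; Actb paclitaxel-stimulated 16.080
ΔCt(unstimulated) = 20.710 − 16.090 = 4.620
ΔCt(paclitaxel-stimulated) = 19.285 − 16.080 = 3.205
ΔΔCt = 3.205 − 4.620 = -1.415
Fold change = 2^(−(-1.415)) = 2^1.415 = 2.6666

2.667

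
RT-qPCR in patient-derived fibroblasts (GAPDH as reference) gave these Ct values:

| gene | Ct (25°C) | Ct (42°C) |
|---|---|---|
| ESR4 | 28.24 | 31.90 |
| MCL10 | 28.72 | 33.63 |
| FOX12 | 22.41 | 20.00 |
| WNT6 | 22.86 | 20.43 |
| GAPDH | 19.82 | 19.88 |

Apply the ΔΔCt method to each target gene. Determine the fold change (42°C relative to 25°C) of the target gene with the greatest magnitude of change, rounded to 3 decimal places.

ESR4: ΔΔCt = (31.90−19.88) − (28.24−19.82) = 12.02 − 8.42 = 3.60; fold change = 2^-3.60 = 0.082
MCL10: ΔΔCt = (33.63−19.88) − (28.72−19.82) = 13.75 − 8.90 = 4.85; fold change = 2^-4.85 = 0.035
FOX12: ΔΔCt = (20.00−19.88) − (22.41−19.82) = 0.12 − 2.59 = -2.47; fold change = 2^2.47 = 5.540
WNT6: ΔΔCt = (20.43−19.88) − (22.86−19.82) = 0.55 − 3.04 = -2.49; fold change = 2^2.49 = 5.618
MCL10 has the largest |ΔΔCt| = 4.85.

0.035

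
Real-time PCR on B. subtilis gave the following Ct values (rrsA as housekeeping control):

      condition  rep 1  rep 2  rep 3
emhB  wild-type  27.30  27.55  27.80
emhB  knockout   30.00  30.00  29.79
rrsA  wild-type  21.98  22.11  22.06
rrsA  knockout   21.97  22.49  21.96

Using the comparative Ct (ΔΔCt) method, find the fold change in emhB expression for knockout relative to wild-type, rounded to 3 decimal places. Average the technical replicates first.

Mean Ct: emhB wild-type 27.550; emhB knockout 29.930; rrsA wild-type 22.050; rrsA knockout 22.140
ΔCt(wild-type) = 27.550 − 22.050 = 5.500
ΔCt(knockout) = 29.930 − 22.140 = 7.790
ΔΔCt = 7.790 − 5.500 = 2.290
Fold change = 2^(−2.290) = 0.2045

0.204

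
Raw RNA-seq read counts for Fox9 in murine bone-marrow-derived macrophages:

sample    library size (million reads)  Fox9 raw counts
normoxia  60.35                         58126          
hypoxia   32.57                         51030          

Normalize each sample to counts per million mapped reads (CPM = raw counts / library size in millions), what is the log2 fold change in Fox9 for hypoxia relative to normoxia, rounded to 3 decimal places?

CPM(normoxia) = 58126 / 60.35 = 963.1483
CPM(hypoxia) = 51030 / 32.57 = 1566.7792
Fold change = 1566.7792 / 963.1483 = 1.62673
log2(1.62673) = 0.7020

0.702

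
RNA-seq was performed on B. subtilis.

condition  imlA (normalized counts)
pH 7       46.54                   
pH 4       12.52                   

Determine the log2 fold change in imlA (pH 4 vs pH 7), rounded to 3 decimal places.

-1.894

Fold change = 12.52 / 46.54 = 0.2690
log2(0.2690) = -1.8942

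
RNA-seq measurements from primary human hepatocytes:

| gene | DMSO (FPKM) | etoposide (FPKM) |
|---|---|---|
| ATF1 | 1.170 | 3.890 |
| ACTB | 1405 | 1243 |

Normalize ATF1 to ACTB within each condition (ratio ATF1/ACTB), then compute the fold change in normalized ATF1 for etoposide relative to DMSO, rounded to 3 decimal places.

3.758

ATF1/ACTB (DMSO) = 1.170 / 1405 = 0.00083274
ATF1/ACTB (etoposide) = 3.890 / 1243 = 0.0031295
Fold change = 0.0031295 / 0.00083274 = 3.7581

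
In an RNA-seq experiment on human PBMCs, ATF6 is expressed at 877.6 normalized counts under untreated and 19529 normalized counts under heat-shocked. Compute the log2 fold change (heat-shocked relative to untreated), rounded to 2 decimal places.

Fold change = 19529 / 877.6 = 22.2527
log2(22.2527) = 4.476

4.48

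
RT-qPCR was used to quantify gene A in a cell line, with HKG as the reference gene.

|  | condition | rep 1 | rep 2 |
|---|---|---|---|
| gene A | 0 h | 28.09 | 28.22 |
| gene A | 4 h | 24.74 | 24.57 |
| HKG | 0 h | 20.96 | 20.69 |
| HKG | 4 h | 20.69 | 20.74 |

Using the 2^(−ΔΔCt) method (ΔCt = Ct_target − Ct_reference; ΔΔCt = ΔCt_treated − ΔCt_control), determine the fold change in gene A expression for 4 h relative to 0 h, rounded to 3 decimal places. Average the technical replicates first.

10.483

Mean Ct: gene A 0 h 28.155; gene A 4 h 24.655; HKG 0 h 20.825; HKG 4 h 20.715
ΔCt(0 h) = 28.155 − 20.825 = 7.330
ΔCt(4 h) = 24.655 − 20.715 = 3.940
ΔΔCt = 3.940 − 7.330 = -3.390
Fold change = 2^(−(-3.390)) = 2^3.390 = 10.4831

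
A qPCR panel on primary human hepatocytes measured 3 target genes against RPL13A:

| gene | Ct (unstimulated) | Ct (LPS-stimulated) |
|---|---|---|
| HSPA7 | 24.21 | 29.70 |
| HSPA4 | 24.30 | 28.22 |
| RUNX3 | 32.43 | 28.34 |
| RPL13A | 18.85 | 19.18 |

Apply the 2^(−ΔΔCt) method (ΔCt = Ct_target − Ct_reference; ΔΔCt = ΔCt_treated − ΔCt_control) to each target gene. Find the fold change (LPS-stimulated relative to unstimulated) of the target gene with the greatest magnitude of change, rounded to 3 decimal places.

HSPA7: ΔΔCt = (29.70−19.18) − (24.21−18.85) = 10.52 − 5.36 = 5.16; fold change = 2^-5.16 = 0.028
HSPA4: ΔΔCt = (28.22−19.18) − (24.30−18.85) = 9.04 − 5.45 = 3.59; fold change = 2^-3.59 = 0.083
RUNX3: ΔΔCt = (28.34−19.18) − (32.43−18.85) = 9.16 − 13.58 = -4.42; fold change = 2^4.42 = 21.407
HSPA7 has the largest |ΔΔCt| = 5.16.

0.028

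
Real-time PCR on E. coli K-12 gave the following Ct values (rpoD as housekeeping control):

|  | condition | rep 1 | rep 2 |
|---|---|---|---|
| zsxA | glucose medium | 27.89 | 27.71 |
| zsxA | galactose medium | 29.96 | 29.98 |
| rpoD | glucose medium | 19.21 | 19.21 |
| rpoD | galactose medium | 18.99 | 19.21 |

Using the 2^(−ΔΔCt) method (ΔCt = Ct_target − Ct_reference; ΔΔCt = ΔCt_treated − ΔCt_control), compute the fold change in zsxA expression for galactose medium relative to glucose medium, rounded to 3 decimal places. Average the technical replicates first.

Mean Ct: zsxA glucose medium 27.800; zsxA galactose medium 29.970; rpoD glucose medium 19.210; rpoD galactose medium 19.100
ΔCt(glucose medium) = 27.800 − 19.210 = 8.590
ΔCt(galactose medium) = 29.970 − 19.100 = 10.870
ΔΔCt = 10.870 − 8.590 = 2.280
Fold change = 2^(−2.280) = 0.2059

0.206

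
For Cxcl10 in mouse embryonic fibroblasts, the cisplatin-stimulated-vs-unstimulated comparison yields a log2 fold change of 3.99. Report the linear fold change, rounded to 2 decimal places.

15.89

Fold change = 2^(3.99) = 15.889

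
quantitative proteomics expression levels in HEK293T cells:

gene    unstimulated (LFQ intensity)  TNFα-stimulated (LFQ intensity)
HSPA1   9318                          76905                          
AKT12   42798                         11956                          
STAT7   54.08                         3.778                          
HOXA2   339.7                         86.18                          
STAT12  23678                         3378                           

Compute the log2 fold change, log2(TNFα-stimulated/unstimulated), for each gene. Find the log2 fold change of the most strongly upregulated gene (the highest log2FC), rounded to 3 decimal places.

log2(76905/9318) = 3.045  (HSPA1)
log2(11956/42798) = -1.840  (AKT12)
log2(3.778/54.08) = -3.839  (STAT7)
log2(86.18/339.7) = -1.979  (HOXA2)
log2(3378/23678) = -2.809  (STAT12)
HSPA1 is most strongly upregulated.

3.045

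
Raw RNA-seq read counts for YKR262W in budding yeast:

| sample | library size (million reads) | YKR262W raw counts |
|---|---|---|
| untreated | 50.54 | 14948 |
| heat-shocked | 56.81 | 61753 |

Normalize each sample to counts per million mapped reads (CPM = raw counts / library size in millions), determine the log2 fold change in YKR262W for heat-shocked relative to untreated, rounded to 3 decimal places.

CPM(untreated) = 14948 / 50.54 = 295.7657
CPM(heat-shocked) = 61753 / 56.81 = 1087.0093
Fold change = 1087.0093 / 295.7657 = 3.67524
log2(3.67524) = 1.8778

1.878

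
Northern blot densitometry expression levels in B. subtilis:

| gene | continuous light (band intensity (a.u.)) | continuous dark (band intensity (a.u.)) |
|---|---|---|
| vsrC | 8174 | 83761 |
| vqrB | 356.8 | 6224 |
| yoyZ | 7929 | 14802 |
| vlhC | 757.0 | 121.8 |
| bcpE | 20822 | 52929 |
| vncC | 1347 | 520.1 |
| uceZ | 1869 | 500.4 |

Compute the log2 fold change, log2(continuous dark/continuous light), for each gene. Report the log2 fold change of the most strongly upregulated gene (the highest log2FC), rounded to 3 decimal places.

log2(83761/8174) = 3.357  (vsrC)
log2(6224/356.8) = 4.125  (vqrB)
log2(14802/7929) = 0.901  (yoyZ)
log2(121.8/757.0) = -2.636  (vlhC)
log2(52929/20822) = 1.346  (bcpE)
log2(520.1/1347) = -1.373  (vncC)
log2(500.4/1869) = -1.901  (uceZ)
vqrB is most strongly upregulated.

4.125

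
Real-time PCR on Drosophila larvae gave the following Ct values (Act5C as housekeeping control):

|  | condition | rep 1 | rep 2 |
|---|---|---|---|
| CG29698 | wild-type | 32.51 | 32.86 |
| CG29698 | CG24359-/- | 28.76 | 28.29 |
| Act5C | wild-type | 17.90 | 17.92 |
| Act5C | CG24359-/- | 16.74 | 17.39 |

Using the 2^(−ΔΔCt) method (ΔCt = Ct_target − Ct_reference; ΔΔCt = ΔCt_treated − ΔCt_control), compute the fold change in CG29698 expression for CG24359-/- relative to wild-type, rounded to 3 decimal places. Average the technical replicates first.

Mean Ct: CG29698 wild-type 32.685; CG29698 CG24359-/- 28.525; Act5C wild-type 17.910; Act5C CG24359-/- 17.065
ΔCt(wild-type) = 32.685 − 17.910 = 14.775
ΔCt(CG24359-/-) = 28.525 − 17.065 = 11.460
ΔΔCt = 11.460 − 14.775 = -3.315
Fold change = 2^(−(-3.315)) = 2^3.315 = 9.9521

9.952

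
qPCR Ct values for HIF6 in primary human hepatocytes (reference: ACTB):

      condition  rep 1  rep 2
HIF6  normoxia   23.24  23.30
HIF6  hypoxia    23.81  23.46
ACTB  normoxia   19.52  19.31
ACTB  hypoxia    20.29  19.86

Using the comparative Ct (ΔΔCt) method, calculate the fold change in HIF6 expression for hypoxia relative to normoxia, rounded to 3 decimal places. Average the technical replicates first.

Mean Ct: HIF6 normoxia 23.270; HIF6 hypoxia 23.635; ACTB normoxia 19.415; ACTB hypoxia 20.075
ΔCt(normoxia) = 23.270 − 19.415 = 3.855
ΔCt(hypoxia) = 23.635 − 20.075 = 3.560
ΔΔCt = 3.560 − 3.855 = -0.295
Fold change = 2^(−(-0.295)) = 2^0.295 = 1.2269

1.227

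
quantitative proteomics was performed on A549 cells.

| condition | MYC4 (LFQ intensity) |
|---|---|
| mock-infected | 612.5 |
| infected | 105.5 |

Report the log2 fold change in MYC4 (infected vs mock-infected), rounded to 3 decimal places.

-2.537

Fold change = 105.5 / 612.5 = 0.1722
log2(0.1722) = -2.5375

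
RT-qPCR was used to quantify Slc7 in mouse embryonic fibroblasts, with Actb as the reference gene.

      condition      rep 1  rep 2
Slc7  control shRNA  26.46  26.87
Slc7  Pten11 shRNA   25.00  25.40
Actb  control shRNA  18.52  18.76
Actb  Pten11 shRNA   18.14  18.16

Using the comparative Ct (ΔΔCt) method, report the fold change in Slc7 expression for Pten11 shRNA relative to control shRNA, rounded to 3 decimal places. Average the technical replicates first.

1.966

Mean Ct: Slc7 control shRNA 26.665; Slc7 Pten11 shRNA 25.200; Actb control shRNA 18.640; Actb Pten11 shRNA 18.150
ΔCt(control shRNA) = 26.665 − 18.640 = 8.025
ΔCt(Pten11 shRNA) = 25.200 − 18.150 = 7.050
ΔΔCt = 7.050 − 8.025 = -0.975
Fold change = 2^(−(-0.975)) = 2^0.975 = 1.9656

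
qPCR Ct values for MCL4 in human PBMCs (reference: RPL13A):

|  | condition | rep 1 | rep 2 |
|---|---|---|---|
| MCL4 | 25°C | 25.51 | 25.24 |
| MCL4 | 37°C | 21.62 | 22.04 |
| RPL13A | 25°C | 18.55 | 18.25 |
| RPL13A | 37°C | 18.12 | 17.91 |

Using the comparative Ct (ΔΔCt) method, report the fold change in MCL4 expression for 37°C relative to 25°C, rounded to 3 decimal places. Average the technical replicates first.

Mean Ct: MCL4 25°C 25.375; MCL4 37°C 21.830; RPL13A 25°C 18.400; RPL13A 37°C 18.015
ΔCt(25°C) = 25.375 − 18.400 = 6.975
ΔCt(37°C) = 21.830 − 18.015 = 3.815
ΔΔCt = 3.815 − 6.975 = -3.160
Fold change = 2^(−(-3.160)) = 2^3.160 = 8.9383

8.938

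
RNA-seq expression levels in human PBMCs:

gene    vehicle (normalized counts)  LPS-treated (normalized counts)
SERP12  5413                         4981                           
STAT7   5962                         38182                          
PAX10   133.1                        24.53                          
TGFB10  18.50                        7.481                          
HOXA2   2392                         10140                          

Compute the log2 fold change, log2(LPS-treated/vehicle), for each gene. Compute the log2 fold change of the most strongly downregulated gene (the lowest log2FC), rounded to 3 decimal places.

-2.440

log2(4981/5413) = -0.120  (SERP12)
log2(38182/5962) = 2.679  (STAT7)
log2(24.53/133.1) = -2.440  (PAX10)
log2(7.481/18.50) = -1.306  (TGFB10)
log2(10140/2392) = 2.084  (HOXA2)
PAX10 is most strongly downregulated.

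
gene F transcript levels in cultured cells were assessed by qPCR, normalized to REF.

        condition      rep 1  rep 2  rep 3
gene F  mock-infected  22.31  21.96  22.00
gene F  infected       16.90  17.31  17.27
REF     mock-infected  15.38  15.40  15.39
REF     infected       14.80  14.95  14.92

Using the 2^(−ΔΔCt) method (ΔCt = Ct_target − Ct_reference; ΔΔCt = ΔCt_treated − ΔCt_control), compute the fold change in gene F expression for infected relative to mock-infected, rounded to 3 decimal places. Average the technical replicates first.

21.556

Mean Ct: gene F mock-infected 22.090; gene F infected 17.160; REF mock-infected 15.390; REF infected 14.890
ΔCt(mock-infected) = 22.090 − 15.390 = 6.700
ΔCt(infected) = 17.160 − 14.890 = 2.270
ΔΔCt = 2.270 − 6.700 = -4.430
Fold change = 2^(−(-4.430)) = 2^4.430 = 21.5557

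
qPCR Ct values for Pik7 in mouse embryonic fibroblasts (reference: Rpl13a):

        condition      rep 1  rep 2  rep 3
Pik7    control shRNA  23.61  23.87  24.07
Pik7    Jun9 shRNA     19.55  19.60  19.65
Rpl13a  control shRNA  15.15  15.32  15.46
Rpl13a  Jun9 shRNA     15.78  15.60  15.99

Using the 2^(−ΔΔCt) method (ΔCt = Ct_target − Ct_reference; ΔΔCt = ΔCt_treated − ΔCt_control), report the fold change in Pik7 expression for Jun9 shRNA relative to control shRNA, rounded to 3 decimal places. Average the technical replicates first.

26.538

Mean Ct: Pik7 control shRNA 23.850; Pik7 Jun9 shRNA 19.600; Rpl13a control shRNA 15.310; Rpl13a Jun9 shRNA 15.790
ΔCt(control shRNA) = 23.850 − 15.310 = 8.540
ΔCt(Jun9 shRNA) = 19.600 − 15.790 = 3.810
ΔΔCt = 3.810 − 8.540 = -4.730
Fold change = 2^(−(-4.730)) = 2^4.730 = 26.5382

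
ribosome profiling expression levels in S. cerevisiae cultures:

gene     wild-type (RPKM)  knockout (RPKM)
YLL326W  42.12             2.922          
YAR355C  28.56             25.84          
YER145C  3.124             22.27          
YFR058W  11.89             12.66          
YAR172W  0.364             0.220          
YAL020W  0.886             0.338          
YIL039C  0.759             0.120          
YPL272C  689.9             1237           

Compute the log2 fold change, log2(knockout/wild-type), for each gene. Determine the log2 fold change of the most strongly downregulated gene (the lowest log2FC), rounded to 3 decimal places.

log2(2.922/42.12) = -3.849  (YLL326W)
log2(25.84/28.56) = -0.144  (YAR355C)
log2(22.27/3.124) = 2.834  (YER145C)
log2(12.66/11.89) = 0.091  (YFR058W)
log2(0.220/0.364) = -0.726  (YAR172W)
log2(0.338/0.886) = -1.390  (YAL020W)
log2(0.120/0.759) = -2.661  (YIL039C)
log2(1237/689.9) = 0.842  (YPL272C)
YLL326W is most strongly downregulated.

-3.849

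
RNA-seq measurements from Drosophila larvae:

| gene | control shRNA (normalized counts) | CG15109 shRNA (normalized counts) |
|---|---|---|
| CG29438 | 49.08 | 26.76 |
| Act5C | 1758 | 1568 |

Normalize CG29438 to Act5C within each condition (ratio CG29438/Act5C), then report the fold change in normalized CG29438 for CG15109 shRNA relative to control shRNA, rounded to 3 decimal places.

CG29438/Act5C (control shRNA) = 49.08 / 1758 = 0.027918
CG29438/Act5C (CG15109 shRNA) = 26.76 / 1568 = 0.017066
Fold change = 0.017066 / 0.027918 = 0.6113

0.611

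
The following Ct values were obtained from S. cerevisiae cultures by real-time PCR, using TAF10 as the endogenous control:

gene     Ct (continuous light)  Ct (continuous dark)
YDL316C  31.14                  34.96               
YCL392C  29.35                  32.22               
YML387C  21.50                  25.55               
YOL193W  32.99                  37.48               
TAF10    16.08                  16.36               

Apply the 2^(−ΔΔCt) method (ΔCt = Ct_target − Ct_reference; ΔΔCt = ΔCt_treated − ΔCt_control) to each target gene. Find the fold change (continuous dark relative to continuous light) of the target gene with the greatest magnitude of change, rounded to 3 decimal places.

0.054

YDL316C: ΔΔCt = (34.96−16.36) − (31.14−16.08) = 18.60 − 15.06 = 3.54; fold change = 2^-3.54 = 0.086
YCL392C: ΔΔCt = (32.22−16.36) − (29.35−16.08) = 15.86 − 13.27 = 2.59; fold change = 2^-2.59 = 0.166
YML387C: ΔΔCt = (25.55−16.36) − (21.50−16.08) = 9.19 − 5.42 = 3.77; fold change = 2^-3.77 = 0.073
YOL193W: ΔΔCt = (37.48−16.36) − (32.99−16.08) = 21.12 − 16.91 = 4.21; fold change = 2^-4.21 = 0.054
YOL193W has the largest |ΔΔCt| = 4.21.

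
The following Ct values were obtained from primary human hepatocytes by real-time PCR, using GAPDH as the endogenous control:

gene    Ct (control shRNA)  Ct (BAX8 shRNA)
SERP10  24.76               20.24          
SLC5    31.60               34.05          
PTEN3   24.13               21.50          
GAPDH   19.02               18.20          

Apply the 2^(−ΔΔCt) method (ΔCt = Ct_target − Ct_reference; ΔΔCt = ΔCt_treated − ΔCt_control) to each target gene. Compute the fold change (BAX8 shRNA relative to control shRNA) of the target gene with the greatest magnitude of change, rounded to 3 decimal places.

12.996

SERP10: ΔΔCt = (20.24−18.20) − (24.76−19.02) = 2.04 − 5.74 = -3.70; fold change = 2^3.70 = 12.996
SLC5: ΔΔCt = (34.05−18.20) − (31.60−19.02) = 15.85 − 12.58 = 3.27; fold change = 2^-3.27 = 0.104
PTEN3: ΔΔCt = (21.50−18.20) − (24.13−19.02) = 3.30 − 5.11 = -1.81; fold change = 2^1.81 = 3.506
SERP10 has the largest |ΔΔCt| = 3.70.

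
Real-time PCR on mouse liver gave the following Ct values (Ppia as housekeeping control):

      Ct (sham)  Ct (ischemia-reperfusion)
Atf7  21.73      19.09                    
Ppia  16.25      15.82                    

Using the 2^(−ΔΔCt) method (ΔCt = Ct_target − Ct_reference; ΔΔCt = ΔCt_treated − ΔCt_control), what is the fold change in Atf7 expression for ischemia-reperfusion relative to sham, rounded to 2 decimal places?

ΔCt(sham) = 21.730 − 16.250 = 5.480
ΔCt(ischemia-reperfusion) = 19.090 − 15.820 = 3.270
ΔΔCt = 3.270 − 5.480 = -2.210
Fold change = 2^(−(-2.210)) = 2^2.210 = 4.627

4.63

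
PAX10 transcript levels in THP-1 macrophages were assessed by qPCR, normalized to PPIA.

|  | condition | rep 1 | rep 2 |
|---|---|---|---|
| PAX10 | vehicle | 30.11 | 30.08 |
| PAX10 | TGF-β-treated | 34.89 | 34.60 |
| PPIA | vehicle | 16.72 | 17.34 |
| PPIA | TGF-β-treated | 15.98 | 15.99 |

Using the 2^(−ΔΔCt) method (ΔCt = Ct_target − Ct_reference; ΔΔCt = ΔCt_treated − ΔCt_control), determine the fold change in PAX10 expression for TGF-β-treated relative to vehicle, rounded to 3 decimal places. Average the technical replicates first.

0.019

Mean Ct: PAX10 vehicle 30.095; PAX10 TGF-β-treated 34.745; PPIA vehicle 17.030; PPIA TGF-β-treated 15.985
ΔCt(vehicle) = 30.095 − 17.030 = 13.065
ΔCt(TGF-β-treated) = 34.745 − 15.985 = 18.760
ΔΔCt = 18.760 − 13.065 = 5.695
Fold change = 2^(−5.695) = 0.0193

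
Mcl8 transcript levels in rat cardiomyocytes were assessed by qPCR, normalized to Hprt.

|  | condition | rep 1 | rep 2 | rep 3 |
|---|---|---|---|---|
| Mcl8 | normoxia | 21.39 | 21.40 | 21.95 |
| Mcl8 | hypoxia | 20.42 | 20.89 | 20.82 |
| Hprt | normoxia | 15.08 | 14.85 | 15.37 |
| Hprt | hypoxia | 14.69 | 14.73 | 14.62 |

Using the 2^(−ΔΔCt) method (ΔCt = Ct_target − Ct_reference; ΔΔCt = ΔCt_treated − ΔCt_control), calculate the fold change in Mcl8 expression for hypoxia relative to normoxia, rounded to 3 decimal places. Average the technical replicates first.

1.366

Mean Ct: Mcl8 normoxia 21.580; Mcl8 hypoxia 20.710; Hprt normoxia 15.100; Hprt hypoxia 14.680
ΔCt(normoxia) = 21.580 − 15.100 = 6.480
ΔCt(hypoxia) = 20.710 − 14.680 = 6.030
ΔΔCt = 6.030 − 6.480 = -0.450
Fold change = 2^(−(-0.450)) = 2^0.450 = 1.3660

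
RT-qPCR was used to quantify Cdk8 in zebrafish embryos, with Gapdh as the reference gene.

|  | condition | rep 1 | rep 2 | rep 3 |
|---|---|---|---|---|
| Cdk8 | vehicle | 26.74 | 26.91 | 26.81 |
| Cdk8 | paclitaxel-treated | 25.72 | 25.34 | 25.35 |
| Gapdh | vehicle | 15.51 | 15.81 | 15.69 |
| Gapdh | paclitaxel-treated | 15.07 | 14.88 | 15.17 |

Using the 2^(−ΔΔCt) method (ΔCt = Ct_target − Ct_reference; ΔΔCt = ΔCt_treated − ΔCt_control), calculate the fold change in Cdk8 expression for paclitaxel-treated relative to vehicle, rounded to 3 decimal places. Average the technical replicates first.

Mean Ct: Cdk8 vehicle 26.820; Cdk8 paclitaxel-treated 25.470; Gapdh vehicle 15.670; Gapdh paclitaxel-treated 15.040
ΔCt(vehicle) = 26.820 − 15.670 = 11.150
ΔCt(paclitaxel-treated) = 25.470 − 15.040 = 10.430
ΔΔCt = 10.430 − 11.150 = -0.720
Fold change = 2^(−(-0.720)) = 2^0.720 = 1.6472

1.647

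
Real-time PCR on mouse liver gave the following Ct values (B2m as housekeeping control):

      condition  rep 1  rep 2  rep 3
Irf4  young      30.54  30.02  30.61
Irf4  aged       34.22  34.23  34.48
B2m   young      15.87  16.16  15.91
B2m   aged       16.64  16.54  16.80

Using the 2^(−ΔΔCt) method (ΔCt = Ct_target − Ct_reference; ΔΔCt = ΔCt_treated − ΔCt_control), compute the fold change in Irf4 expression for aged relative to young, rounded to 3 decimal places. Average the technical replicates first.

Mean Ct: Irf4 young 30.390; Irf4 aged 34.310; B2m young 15.980; B2m aged 16.660
ΔCt(young) = 30.390 − 15.980 = 14.410
ΔCt(aged) = 34.310 − 16.660 = 17.650
ΔΔCt = 17.650 − 14.410 = 3.240
Fold change = 2^(−3.240) = 0.1058

0.106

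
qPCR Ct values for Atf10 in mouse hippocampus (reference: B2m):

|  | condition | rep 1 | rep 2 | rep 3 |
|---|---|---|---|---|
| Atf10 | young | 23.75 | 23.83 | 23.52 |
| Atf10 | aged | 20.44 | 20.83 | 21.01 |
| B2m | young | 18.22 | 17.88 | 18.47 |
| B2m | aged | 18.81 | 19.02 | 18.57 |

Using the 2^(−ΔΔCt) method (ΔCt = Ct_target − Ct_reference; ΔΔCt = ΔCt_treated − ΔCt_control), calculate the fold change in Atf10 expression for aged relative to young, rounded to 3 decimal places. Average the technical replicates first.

11.713

Mean Ct: Atf10 young 23.700; Atf10 aged 20.760; B2m young 18.190; B2m aged 18.800
ΔCt(young) = 23.700 − 18.190 = 5.510
ΔCt(aged) = 20.760 − 18.800 = 1.960
ΔΔCt = 1.960 − 5.510 = -3.550
Fold change = 2^(−(-3.550)) = 2^3.550 = 11.7127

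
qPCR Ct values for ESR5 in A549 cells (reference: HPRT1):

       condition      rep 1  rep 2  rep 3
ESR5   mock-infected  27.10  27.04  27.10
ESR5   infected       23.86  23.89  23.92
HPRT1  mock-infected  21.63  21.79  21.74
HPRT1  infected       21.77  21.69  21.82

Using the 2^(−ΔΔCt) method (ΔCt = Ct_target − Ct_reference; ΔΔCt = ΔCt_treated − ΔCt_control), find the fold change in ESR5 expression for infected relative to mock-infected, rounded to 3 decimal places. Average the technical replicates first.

Mean Ct: ESR5 mock-infected 27.080; ESR5 infected 23.890; HPRT1 mock-infected 21.720; HPRT1 infected 21.760
ΔCt(mock-infected) = 27.080 − 21.720 = 5.360
ΔCt(infected) = 23.890 − 21.760 = 2.130
ΔΔCt = 2.130 − 5.360 = -3.230
Fold change = 2^(−(-3.230)) = 2^3.230 = 9.3827

9.383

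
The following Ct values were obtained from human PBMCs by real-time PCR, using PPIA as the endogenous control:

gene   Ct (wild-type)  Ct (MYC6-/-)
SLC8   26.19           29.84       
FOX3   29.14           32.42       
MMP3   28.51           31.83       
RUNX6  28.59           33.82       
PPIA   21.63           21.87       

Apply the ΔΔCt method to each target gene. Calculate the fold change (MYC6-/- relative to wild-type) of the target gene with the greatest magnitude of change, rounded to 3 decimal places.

0.031

SLC8: ΔΔCt = (29.84−21.87) − (26.19−21.63) = 7.97 − 4.56 = 3.41; fold change = 2^-3.41 = 0.094
FOX3: ΔΔCt = (32.42−21.87) − (29.14−21.63) = 10.55 − 7.51 = 3.04; fold change = 2^-3.04 = 0.122
MMP3: ΔΔCt = (31.83−21.87) − (28.51−21.63) = 9.96 − 6.88 = 3.08; fold change = 2^-3.08 = 0.118
RUNX6: ΔΔCt = (33.82−21.87) − (28.59−21.63) = 11.95 − 6.96 = 4.99; fold change = 2^-4.99 = 0.031
RUNX6 has the largest |ΔΔCt| = 4.99.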